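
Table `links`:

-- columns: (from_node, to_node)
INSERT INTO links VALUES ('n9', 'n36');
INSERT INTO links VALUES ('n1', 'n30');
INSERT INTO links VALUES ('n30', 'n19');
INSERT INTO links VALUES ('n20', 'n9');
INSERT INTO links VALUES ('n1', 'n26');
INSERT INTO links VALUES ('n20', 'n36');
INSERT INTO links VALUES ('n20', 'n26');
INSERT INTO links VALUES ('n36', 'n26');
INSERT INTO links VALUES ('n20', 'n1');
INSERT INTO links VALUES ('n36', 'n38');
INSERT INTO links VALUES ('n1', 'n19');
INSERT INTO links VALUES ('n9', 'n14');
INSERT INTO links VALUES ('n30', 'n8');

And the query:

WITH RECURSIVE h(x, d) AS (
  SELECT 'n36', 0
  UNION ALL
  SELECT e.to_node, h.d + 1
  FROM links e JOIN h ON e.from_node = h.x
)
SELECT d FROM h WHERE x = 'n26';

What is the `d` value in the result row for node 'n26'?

1

Base: (n36, d=0).
Iteration 1: edges from {n36} -> (n26, d=1), (n38, d=1).
Iteration 2: no outgoing edges from {n26,n38}; recursion stops.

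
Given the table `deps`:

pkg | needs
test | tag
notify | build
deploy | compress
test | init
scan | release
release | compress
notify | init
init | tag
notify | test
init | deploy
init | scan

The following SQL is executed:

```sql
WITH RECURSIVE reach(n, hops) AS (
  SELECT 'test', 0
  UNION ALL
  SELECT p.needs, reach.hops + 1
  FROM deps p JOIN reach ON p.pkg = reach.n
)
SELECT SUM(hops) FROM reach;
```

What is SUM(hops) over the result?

Base: (test, hops=0).
Iteration 1: edges from {test} -> (init, hops=1), (tag, hops=1).
Iteration 2: edges from {init,tag} -> (deploy, hops=2), (scan, hops=2), (tag, hops=2).
Iteration 3: edges from {deploy,scan,tag} -> (compress, hops=3), (release, hops=3).
Iteration 4: edges from {compress,release} -> (compress, hops=4).
Iteration 5: no outgoing edges from {compress}; recursion stops.
SUM(hops) = 0 + 1 + 1 + 2 + 2 + 2 + 3 + 3 + 4 = 18.

18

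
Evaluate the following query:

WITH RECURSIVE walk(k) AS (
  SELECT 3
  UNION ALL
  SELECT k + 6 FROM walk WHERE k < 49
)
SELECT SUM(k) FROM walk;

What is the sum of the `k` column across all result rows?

243

Base: k=3.
Iteration 1: 3 < 49 holds -> k = 3 + 6 = 9.
Iteration 2: 9 < 49 holds -> k = 9 + 6 = 15.
Iteration 3: 15 < 49 holds -> k = 15 + 6 = 21.
Iteration 4: 21 < 49 holds -> k = 21 + 6 = 27.
Iteration 5: 27 < 49 holds -> k = 27 + 6 = 33.
Iteration 6: 33 < 49 holds -> k = 33 + 6 = 39.
Iteration 7: 39 < 49 holds -> k = 39 + 6 = 45.
Iteration 8: 45 < 49 holds -> k = 45 + 6 = 51.
Iteration 9: 51 < 49 fails; recursion stops.
SUM(k) = 3 + 9 + 15 + 21 + 27 + 33 + 39 + 45 + 51 = 243.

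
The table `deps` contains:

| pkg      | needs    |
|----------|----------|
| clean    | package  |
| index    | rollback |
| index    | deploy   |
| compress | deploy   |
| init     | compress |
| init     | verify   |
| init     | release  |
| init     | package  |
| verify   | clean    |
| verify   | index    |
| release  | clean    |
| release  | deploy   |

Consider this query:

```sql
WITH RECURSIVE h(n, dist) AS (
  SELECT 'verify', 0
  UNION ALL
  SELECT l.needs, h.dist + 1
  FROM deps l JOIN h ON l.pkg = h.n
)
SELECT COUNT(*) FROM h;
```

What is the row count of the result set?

6

Base: (verify, dist=0).
Iteration 1: edges from {verify} -> (clean, dist=1), (index, dist=1).
Iteration 2: edges from {clean,index} -> (deploy, dist=2), (package, dist=2), (rollback, dist=2).
Iteration 3: no outgoing edges from {deploy,package,rollback}; recursion stops.
Total rows emitted: 6.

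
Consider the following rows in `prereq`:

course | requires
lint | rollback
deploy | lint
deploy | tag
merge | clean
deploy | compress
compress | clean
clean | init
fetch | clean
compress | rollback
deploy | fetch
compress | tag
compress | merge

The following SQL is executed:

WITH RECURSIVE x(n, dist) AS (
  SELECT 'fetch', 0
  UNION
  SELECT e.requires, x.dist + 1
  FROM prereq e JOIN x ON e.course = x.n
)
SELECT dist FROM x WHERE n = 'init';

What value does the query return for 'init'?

Base: (fetch, dist=0).
Iteration 1: edges from {fetch} -> (clean, dist=1).
Iteration 2: edges from {clean} -> (init, dist=2).
Iteration 3: no outgoing edges from {init}; recursion stops.

2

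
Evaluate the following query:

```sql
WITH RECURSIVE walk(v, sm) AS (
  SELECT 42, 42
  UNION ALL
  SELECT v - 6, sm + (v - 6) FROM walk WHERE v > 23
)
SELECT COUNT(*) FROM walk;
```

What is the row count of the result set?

5

Base: v=42, sm=42.
Iteration 1: 42 > 23 holds -> v = 42 - 6 = 36, sm = 42 + 36 = 78.
Iteration 2: 36 > 23 holds -> v = 36 - 6 = 30, sm = 78 + 30 = 108.
Iteration 3: 30 > 23 holds -> v = 30 - 6 = 24, sm = 108 + 24 = 132.
Iteration 4: 24 > 23 holds -> v = 24 - 6 = 18, sm = 132 + 18 = 150.
Iteration 5: 18 > 23 fails; recursion stops.
Total rows emitted: 5.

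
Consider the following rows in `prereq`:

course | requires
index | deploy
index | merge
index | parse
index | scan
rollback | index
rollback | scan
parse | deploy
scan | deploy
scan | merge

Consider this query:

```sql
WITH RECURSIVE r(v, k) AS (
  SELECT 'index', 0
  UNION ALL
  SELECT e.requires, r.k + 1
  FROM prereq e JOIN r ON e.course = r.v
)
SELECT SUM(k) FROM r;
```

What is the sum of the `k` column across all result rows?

Base: (index, k=0).
Iteration 1: edges from {index} -> (deploy, k=1), (merge, k=1), (parse, k=1), (scan, k=1).
Iteration 2: edges from {deploy,merge,parse,scan} -> (deploy, k=2) x2, (merge, k=2). [UNION ALL keeps all 3 new rows, including repeats]
Iteration 3: no outgoing edges from {deploy,merge}; recursion stops.
SUM(k) = 0 + 1 + 1 + 1 + 1 + 2 + 2 + 2 = 10.

10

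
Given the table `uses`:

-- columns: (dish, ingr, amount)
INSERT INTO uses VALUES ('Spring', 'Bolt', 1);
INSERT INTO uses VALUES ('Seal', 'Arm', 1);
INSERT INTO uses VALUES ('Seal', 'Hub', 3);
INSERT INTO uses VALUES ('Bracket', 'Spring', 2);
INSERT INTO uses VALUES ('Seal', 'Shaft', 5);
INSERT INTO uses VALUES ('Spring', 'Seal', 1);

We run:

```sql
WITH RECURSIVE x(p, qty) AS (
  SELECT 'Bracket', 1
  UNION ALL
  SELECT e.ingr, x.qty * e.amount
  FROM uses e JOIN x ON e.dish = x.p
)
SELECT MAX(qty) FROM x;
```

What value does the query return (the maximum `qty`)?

Base: (Bracket, qty=1).
Iteration 1: components of {Bracket} -> Spring = 1*2 = 2.
Iteration 2: components of {Spring} -> Bolt = 2*1 = 2, Seal = 2*1 = 2.
Iteration 3: components of {Bolt,Seal} -> Arm = 2*1 = 2, Hub = 2*3 = 6, Shaft = 2*5 = 10.
Iteration 4: no further components; recursion stops.
qty values: 1, 2, 2, 2, 10, 2, 6; the maximum is 10.

10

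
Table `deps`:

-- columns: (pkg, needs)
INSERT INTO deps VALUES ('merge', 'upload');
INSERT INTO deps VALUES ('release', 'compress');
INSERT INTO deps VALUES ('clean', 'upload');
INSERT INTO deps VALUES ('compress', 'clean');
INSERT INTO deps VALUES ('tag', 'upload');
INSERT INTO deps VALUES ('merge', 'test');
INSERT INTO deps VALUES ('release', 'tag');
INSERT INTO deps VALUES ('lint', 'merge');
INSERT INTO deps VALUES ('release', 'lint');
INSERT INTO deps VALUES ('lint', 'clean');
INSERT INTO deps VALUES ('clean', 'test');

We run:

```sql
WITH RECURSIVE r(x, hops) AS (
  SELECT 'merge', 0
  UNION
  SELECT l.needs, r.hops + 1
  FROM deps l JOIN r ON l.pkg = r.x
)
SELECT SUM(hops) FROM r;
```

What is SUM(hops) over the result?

Base: (merge, hops=0).
Iteration 1: edges from {merge} -> (test, hops=1), (upload, hops=1).
Iteration 2: no outgoing edges from {test,upload}; recursion stops.
SUM(hops) = 0 + 1 + 1 = 2.

2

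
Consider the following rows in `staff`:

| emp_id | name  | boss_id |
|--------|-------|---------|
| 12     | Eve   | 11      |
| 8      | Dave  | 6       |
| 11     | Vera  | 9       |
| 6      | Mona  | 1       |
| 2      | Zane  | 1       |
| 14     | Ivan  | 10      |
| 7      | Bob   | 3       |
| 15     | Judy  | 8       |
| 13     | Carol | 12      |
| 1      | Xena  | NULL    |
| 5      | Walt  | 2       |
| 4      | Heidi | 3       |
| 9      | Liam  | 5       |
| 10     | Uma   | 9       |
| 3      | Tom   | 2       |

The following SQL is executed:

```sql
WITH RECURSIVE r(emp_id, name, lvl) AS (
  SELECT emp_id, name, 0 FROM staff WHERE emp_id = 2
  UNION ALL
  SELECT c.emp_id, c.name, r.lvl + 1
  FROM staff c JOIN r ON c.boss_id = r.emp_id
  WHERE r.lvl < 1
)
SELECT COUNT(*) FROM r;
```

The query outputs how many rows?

3

Base: emp_id=2 (Zane) at lvl 0.
Iteration 1: rows with boss_id in {2} -> Tom (id 3, lvl 1), Walt (id 5, lvl 1).
Iteration 2: lvl < 1 fails for all current rows; recursion stops.
Total rows emitted: 3.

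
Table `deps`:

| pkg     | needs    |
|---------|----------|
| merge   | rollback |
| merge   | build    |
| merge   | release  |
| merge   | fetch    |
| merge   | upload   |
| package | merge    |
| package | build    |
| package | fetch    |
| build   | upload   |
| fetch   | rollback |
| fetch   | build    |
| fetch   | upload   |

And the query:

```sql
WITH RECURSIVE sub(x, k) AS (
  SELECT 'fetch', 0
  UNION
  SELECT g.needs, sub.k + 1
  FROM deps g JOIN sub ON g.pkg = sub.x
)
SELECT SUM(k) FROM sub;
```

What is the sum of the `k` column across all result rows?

5

Base: (fetch, k=0).
Iteration 1: edges from {fetch} -> (build, k=1), (rollback, k=1), (upload, k=1).
Iteration 2: edges from {build,rollback,upload} -> (upload, k=2).
Iteration 3: no outgoing edges from {upload}; recursion stops.
SUM(k) = 0 + 1 + 1 + 1 + 2 = 5.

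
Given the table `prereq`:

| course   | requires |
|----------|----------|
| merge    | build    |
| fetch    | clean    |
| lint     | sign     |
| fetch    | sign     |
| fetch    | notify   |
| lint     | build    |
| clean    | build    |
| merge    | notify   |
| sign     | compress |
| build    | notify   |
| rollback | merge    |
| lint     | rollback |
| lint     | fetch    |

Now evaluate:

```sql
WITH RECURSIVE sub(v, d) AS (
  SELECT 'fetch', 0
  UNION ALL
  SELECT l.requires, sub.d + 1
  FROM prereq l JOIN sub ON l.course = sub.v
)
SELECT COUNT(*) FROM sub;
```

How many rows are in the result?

7

Base: (fetch, d=0).
Iteration 1: edges from {fetch} -> (clean, d=1), (notify, d=1), (sign, d=1).
Iteration 2: edges from {clean,notify,sign} -> (build, d=2), (compress, d=2).
Iteration 3: edges from {build,compress} -> (notify, d=3).
Iteration 4: no outgoing edges from {notify}; recursion stops.
Total rows emitted: 7.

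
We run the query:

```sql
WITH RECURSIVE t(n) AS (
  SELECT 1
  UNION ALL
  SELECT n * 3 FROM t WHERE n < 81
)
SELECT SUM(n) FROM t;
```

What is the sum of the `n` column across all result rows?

Base: n=1.
Iteration 1: 1 < 81 holds -> n = 1 * 3 = 3.
Iteration 2: 3 < 81 holds -> n = 3 * 3 = 9.
Iteration 3: 9 < 81 holds -> n = 9 * 3 = 27.
Iteration 4: 27 < 81 holds -> n = 27 * 3 = 81.
Iteration 5: 81 < 81 fails; recursion stops.
SUM(n) = 1 + 3 + 9 + 27 + 81 = 121.

121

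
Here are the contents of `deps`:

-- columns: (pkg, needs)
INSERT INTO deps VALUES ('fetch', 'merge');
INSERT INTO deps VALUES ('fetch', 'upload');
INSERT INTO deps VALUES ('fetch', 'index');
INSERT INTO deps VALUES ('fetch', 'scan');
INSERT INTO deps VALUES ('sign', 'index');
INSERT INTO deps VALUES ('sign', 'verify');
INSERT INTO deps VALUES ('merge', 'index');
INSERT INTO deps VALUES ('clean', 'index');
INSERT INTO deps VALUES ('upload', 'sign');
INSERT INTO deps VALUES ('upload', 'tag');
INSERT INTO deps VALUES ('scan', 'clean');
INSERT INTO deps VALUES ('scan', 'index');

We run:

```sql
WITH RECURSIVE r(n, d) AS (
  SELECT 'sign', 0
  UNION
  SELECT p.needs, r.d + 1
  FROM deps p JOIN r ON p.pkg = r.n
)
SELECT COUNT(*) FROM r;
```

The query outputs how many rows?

3

Base: (sign, d=0).
Iteration 1: edges from {sign} -> (index, d=1), (verify, d=1).
Iteration 2: no outgoing edges from {index,verify}; recursion stops.
Total rows emitted: 3.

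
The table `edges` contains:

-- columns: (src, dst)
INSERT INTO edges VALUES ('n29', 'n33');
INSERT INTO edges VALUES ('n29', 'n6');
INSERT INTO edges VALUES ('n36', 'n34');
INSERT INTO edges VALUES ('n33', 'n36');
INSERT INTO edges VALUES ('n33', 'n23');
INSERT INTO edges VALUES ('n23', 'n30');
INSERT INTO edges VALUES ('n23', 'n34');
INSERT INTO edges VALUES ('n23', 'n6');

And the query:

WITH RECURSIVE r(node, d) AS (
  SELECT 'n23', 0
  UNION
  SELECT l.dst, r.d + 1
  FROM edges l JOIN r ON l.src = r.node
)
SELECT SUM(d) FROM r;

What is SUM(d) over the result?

Base: (n23, d=0).
Iteration 1: edges from {n23} -> (n30, d=1), (n34, d=1), (n6, d=1).
Iteration 2: no outgoing edges from {n30,n34,n6}; recursion stops.
SUM(d) = 0 + 1 + 1 + 1 = 3.

3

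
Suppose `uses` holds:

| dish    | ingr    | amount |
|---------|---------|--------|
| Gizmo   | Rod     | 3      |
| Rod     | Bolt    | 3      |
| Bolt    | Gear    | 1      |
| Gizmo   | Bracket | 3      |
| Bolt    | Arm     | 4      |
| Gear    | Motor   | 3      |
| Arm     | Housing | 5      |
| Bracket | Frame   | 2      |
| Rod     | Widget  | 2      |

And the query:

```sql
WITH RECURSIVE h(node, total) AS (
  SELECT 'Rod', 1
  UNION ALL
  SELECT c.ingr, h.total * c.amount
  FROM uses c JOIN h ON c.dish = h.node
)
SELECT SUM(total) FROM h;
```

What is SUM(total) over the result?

90

Base: (Rod, total=1).
Iteration 1: components of {Rod} -> Bolt = 1*3 = 3, Widget = 1*2 = 2.
Iteration 2: components of {Bolt,Widget} -> Arm = 3*4 = 12, Gear = 3*1 = 3.
Iteration 3: components of {Arm,Gear} -> Housing = 12*5 = 60, Motor = 3*3 = 9.
Iteration 4: no further components; recursion stops.
SUM(total) = 1 + 3 + 2 + 3 + 12 + 9 + 60 = 90.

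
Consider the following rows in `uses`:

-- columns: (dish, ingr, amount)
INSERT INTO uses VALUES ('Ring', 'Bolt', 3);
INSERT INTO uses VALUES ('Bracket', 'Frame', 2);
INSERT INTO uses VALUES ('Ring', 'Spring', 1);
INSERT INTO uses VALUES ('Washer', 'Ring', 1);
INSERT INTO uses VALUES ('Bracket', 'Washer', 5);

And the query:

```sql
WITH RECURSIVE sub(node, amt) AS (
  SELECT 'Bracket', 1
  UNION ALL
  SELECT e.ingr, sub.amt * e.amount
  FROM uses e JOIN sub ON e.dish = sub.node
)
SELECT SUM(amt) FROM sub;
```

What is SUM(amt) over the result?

Base: (Bracket, amt=1).
Iteration 1: components of {Bracket} -> Frame = 1*2 = 2, Washer = 1*5 = 5.
Iteration 2: components of {Frame,Washer} -> Ring = 5*1 = 5.
Iteration 3: components of {Ring} -> Bolt = 5*3 = 15, Spring = 5*1 = 5.
Iteration 4: no further components; recursion stops.
SUM(amt) = 1 + 5 + 2 + 5 + 15 + 5 = 33.

33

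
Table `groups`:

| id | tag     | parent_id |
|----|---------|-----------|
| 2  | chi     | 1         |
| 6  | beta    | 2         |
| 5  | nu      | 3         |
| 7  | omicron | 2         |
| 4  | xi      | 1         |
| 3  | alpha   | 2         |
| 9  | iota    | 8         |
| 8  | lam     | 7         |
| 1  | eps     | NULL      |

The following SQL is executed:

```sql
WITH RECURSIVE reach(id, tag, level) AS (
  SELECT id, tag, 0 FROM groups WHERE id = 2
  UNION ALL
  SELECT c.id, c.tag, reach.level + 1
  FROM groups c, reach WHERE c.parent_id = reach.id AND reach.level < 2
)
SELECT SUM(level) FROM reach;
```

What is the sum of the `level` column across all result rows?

7

Base: id=2 (chi) at level 0.
Iteration 1: rows with parent_id in {2} -> alpha (id 3, level 1), beta (id 6, level 1), omicron (id 7, level 1).
Iteration 2: rows with parent_id in {3,6,7} -> nu (id 5, level 2), lam (id 8, level 2).
Iteration 3: level < 2 fails for all current rows; recursion stops.
SUM(level) = 0 + 1 + 1 + 1 + 2 + 2 = 7.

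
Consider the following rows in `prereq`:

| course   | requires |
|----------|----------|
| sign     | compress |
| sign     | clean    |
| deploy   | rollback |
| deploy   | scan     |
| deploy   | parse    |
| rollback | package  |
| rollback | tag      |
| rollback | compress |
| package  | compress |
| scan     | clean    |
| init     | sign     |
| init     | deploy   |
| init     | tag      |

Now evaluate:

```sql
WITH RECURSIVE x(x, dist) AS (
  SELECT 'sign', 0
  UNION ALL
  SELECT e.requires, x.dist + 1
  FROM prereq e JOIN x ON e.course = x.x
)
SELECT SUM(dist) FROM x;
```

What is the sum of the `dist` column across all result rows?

2

Base: (sign, dist=0).
Iteration 1: edges from {sign} -> (clean, dist=1), (compress, dist=1).
Iteration 2: no outgoing edges from {clean,compress}; recursion stops.
SUM(dist) = 0 + 1 + 1 = 2.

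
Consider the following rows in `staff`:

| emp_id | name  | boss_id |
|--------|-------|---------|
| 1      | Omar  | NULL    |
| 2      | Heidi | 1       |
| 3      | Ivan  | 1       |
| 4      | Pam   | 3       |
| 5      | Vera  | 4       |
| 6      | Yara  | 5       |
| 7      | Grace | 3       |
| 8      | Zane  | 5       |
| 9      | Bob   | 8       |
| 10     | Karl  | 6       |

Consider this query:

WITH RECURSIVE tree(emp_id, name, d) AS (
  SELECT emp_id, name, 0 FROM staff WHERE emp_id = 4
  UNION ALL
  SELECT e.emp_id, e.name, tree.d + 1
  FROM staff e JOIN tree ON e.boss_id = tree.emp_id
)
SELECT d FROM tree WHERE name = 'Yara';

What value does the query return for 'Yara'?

2

Base: emp_id=4 (Pam) at d 0.
Iteration 1: rows with boss_id in {4} -> Vera (id 5, d 1).
Iteration 2: rows with boss_id in {5} -> Yara (id 6, d 2), Zane (id 8, d 2).
Iteration 3: rows with boss_id in {6,8} -> Bob (id 9, d 3), Karl (id 10, d 3).
Iteration 4: no rows with boss_id in {9,10}; recursion stops.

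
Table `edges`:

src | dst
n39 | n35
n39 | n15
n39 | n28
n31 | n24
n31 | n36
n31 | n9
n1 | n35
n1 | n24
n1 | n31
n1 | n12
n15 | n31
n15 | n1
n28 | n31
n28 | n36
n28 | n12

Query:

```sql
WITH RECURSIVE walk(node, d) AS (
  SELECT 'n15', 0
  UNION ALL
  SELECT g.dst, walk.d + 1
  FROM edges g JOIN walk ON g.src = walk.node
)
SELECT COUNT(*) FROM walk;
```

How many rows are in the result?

Base: (n15, d=0).
Iteration 1: edges from {n15} -> (n1, d=1), (n31, d=1).
Iteration 2: edges from {n1,n31} -> (n12, d=2), (n24, d=2) x2, (n31, d=2), (n35, d=2), (n36, d=2), (n9, d=2). [UNION ALL keeps all 7 new rows, including repeats]
Iteration 3: edges from {n12,n24,n31,n35,n36,n9} -> (n24, d=3), (n36, d=3), (n9, d=3).
Iteration 4: no outgoing edges from {n24,n36,n9}; recursion stops.
Total rows emitted: 13.

13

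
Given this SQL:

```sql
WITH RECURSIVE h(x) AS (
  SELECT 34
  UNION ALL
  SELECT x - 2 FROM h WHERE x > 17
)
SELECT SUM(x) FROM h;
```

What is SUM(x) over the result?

250

Base: x=34.
Iteration 1: 34 > 17 holds -> x = 34 - 2 = 32.
Iteration 2: 32 > 17 holds -> x = 32 - 2 = 30.
Iteration 3: 30 > 17 holds -> x = 30 - 2 = 28.
Iteration 4: 28 > 17 holds -> x = 28 - 2 = 26.
Iteration 5: 26 > 17 holds -> x = 26 - 2 = 24.
Iteration 6: 24 > 17 holds -> x = 24 - 2 = 22.
Iteration 7: 22 > 17 holds -> x = 22 - 2 = 20.
Iteration 8: 20 > 17 holds -> x = 20 - 2 = 18.
Iteration 9: 18 > 17 holds -> x = 18 - 2 = 16.
Iteration 10: 16 > 17 fails; recursion stops.
SUM(x) = 34 + 32 + 30 + 28 + 26 + 24 + 22 + 20 + 18 + 16 = 250.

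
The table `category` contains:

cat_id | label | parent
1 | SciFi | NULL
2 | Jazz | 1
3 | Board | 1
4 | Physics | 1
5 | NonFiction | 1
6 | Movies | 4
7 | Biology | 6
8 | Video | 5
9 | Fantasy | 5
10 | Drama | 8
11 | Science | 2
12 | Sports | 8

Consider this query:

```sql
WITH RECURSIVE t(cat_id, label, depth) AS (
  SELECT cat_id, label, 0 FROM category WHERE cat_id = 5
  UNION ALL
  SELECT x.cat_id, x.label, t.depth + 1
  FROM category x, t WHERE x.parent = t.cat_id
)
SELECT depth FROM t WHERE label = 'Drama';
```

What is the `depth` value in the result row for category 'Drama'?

Base: cat_id=5 (NonFiction) at depth 0.
Iteration 1: rows with parent in {5} -> Video (id 8, depth 1), Fantasy (id 9, depth 1).
Iteration 2: rows with parent in {8,9} -> Drama (id 10, depth 2), Sports (id 12, depth 2).
Iteration 3: no rows with parent in {10,12}; recursion stops.

2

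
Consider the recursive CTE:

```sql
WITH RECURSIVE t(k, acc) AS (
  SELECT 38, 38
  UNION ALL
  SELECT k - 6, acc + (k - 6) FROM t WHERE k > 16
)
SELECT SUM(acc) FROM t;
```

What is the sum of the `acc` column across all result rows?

450

Base: k=38, acc=38.
Iteration 1: 38 > 16 holds -> k = 38 - 6 = 32, acc = 38 + 32 = 70.
Iteration 2: 32 > 16 holds -> k = 32 - 6 = 26, acc = 70 + 26 = 96.
Iteration 3: 26 > 16 holds -> k = 26 - 6 = 20, acc = 96 + 20 = 116.
Iteration 4: 20 > 16 holds -> k = 20 - 6 = 14, acc = 116 + 14 = 130.
Iteration 5: 14 > 16 fails; recursion stops.
SUM(acc) = 38 + 70 + 96 + 116 + 130 = 450.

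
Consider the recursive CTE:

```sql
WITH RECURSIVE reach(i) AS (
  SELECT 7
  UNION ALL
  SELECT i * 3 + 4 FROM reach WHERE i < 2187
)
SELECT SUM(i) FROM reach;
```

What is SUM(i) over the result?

Base: i=7.
Iteration 1: 7 < 2187 holds -> i = 7 * 3 + 4 = 25.
Iteration 2: 25 < 2187 holds -> i = 25 * 3 + 4 = 79.
Iteration 3: 79 < 2187 holds -> i = 79 * 3 + 4 = 241.
Iteration 4: 241 < 2187 holds -> i = 241 * 3 + 4 = 727.
Iteration 5: 727 < 2187 holds -> i = 727 * 3 + 4 = 2185.
Iteration 6: 2185 < 2187 holds -> i = 2185 * 3 + 4 = 6559.
Iteration 7: 6559 < 2187 fails; recursion stops.
SUM(i) = 7 + 25 + 79 + 241 + 727 + 2185 + 6559 = 9823.

9823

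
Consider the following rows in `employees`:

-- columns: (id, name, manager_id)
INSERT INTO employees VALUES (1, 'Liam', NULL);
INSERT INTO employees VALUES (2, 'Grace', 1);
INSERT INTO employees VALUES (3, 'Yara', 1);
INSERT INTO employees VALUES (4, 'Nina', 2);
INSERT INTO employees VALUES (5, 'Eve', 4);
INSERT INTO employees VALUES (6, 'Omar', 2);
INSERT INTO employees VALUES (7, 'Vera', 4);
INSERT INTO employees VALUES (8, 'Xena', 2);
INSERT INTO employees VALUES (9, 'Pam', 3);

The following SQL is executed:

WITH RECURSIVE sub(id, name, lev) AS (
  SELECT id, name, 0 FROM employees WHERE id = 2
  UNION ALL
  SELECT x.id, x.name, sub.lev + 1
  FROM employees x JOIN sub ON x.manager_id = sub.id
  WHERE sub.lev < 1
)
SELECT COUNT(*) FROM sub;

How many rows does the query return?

Base: id=2 (Grace) at lev 0.
Iteration 1: rows with manager_id in {2} -> Nina (id 4, lev 1), Omar (id 6, lev 1), Xena (id 8, lev 1).
Iteration 2: lev < 1 fails for all current rows; recursion stops.
Total rows emitted: 4.

4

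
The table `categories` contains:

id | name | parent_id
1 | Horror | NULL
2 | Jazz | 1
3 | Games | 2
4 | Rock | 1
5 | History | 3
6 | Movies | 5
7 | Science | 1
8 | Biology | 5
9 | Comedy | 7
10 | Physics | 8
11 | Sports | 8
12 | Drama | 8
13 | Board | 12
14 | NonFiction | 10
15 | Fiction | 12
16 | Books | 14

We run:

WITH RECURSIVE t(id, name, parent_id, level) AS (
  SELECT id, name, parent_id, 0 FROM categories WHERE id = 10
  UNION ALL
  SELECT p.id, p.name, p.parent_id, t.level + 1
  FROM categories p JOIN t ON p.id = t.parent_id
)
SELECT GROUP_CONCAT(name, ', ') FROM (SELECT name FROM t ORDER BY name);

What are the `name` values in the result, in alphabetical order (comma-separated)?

Biology, Games, History, Horror, Jazz, Physics

Base: id=10 (Physics), parent_id=8, level 0.
Iteration 1: join on id=8 -> Biology (id 8, parent_id=5, level 1).
Iteration 2: join on id=5 -> History (id 5, parent_id=3, level 2).
Iteration 3: join on id=3 -> Games (id 3, parent_id=2, level 3).
Iteration 4: join on id=2 -> Jazz (id 2, parent_id=1, level 4).
Iteration 5: join on id=1 -> Horror (id 1, parent_id=NULL, level 5).
Iteration 6: parent_id is NULL; no match; recursion stops.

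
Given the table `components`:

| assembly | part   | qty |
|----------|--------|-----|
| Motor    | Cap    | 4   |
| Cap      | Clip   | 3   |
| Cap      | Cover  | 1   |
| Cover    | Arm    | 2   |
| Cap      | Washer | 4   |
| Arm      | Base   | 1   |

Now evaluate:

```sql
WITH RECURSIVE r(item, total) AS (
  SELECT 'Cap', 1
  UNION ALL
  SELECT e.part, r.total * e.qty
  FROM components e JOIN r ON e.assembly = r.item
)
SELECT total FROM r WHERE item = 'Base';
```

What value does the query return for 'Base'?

2

Base: (Cap, total=1).
Iteration 1: components of {Cap} -> Clip = 1*3 = 3, Cover = 1*1 = 1, Washer = 1*4 = 4.
Iteration 2: components of {Clip,Cover,Washer} -> Arm = 1*2 = 2.
Iteration 3: components of {Arm} -> Base = 2*1 = 2.
Iteration 4: no further components; recursion stops.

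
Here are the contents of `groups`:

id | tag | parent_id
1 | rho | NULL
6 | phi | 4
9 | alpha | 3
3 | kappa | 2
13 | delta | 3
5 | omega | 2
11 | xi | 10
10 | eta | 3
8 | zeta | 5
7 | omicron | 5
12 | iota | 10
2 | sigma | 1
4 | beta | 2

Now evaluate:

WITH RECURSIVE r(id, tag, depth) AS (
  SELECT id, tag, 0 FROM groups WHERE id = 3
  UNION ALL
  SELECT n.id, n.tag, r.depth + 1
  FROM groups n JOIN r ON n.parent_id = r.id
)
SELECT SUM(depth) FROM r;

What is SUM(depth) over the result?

Base: id=3 (kappa) at depth 0.
Iteration 1: rows with parent_id in {3} -> alpha (id 9, depth 1), eta (id 10, depth 1), delta (id 13, depth 1).
Iteration 2: rows with parent_id in {9,10,13} -> xi (id 11, depth 2), iota (id 12, depth 2).
Iteration 3: no rows with parent_id in {11,12}; recursion stops.
SUM(depth) = 0 + 1 + 1 + 1 + 2 + 2 = 7.

7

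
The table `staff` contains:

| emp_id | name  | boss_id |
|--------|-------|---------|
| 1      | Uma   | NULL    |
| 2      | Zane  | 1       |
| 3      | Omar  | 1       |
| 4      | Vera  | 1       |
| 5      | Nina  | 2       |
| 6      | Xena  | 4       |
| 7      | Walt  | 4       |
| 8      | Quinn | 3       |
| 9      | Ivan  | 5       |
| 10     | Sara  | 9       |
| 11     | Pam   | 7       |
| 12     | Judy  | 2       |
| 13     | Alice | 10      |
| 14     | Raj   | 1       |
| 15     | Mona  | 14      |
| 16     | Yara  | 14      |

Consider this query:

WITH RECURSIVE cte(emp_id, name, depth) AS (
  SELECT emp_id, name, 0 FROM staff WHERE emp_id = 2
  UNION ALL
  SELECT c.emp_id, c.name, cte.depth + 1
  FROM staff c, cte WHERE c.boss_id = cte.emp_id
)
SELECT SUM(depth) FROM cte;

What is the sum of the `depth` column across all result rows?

11

Base: emp_id=2 (Zane) at depth 0.
Iteration 1: rows with boss_id in {2} -> Nina (id 5, depth 1), Judy (id 12, depth 1).
Iteration 2: rows with boss_id in {5,12} -> Ivan (id 9, depth 2).
Iteration 3: rows with boss_id in {9} -> Sara (id 10, depth 3).
Iteration 4: rows with boss_id in {10} -> Alice (id 13, depth 4).
Iteration 5: no rows with boss_id in {13}; recursion stops.
SUM(depth) = 0 + 1 + 1 + 2 + 3 + 4 = 11.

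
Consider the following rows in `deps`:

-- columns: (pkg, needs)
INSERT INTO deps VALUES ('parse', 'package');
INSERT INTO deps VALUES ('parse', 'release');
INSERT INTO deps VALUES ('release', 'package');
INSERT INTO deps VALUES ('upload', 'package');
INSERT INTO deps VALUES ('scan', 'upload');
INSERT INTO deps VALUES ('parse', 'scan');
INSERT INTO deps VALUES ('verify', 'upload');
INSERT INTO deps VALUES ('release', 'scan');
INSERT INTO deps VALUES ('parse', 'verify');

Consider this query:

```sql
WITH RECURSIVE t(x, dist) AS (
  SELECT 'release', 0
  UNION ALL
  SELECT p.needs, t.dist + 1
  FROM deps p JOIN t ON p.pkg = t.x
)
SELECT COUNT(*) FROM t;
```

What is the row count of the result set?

Base: (release, dist=0).
Iteration 1: edges from {release} -> (package, dist=1), (scan, dist=1).
Iteration 2: edges from {package,scan} -> (upload, dist=2).
Iteration 3: edges from {upload} -> (package, dist=3).
Iteration 4: no outgoing edges from {package}; recursion stops.
Total rows emitted: 5.

5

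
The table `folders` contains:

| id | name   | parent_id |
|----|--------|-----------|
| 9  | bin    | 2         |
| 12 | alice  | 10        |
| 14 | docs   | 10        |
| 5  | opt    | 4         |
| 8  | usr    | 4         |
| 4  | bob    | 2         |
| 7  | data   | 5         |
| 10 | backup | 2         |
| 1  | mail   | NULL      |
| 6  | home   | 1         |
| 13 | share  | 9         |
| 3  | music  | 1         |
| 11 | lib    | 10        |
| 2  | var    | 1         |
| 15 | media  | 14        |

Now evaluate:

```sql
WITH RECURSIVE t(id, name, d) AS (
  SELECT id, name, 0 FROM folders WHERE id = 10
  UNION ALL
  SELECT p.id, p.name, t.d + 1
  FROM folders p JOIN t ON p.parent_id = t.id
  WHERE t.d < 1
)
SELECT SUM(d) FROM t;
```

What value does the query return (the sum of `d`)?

3

Base: id=10 (backup) at d 0.
Iteration 1: rows with parent_id in {10} -> lib (id 11, d 1), alice (id 12, d 1), docs (id 14, d 1).
Iteration 2: d < 1 fails for all current rows; recursion stops.
SUM(d) = 0 + 1 + 1 + 1 = 3.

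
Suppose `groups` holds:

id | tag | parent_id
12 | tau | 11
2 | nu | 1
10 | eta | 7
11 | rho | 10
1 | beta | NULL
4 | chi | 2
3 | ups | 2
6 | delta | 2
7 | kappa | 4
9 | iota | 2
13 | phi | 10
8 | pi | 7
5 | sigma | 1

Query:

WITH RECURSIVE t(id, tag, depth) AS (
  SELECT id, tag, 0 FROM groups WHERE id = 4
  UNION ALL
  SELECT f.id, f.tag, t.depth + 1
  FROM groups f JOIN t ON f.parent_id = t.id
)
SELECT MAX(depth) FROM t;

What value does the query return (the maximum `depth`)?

4

Base: id=4 (chi) at depth 0.
Iteration 1: rows with parent_id in {4} -> kappa (id 7, depth 1).
Iteration 2: rows with parent_id in {7} -> pi (id 8, depth 2), eta (id 10, depth 2).
Iteration 3: rows with parent_id in {8,10} -> rho (id 11, depth 3), phi (id 13, depth 3).
Iteration 4: rows with parent_id in {11,13} -> tau (id 12, depth 4).
Iteration 5: no rows with parent_id in {12}; recursion stops.
depth values: 0, 1, 2, 2, 3, 3, 4; the maximum is 4.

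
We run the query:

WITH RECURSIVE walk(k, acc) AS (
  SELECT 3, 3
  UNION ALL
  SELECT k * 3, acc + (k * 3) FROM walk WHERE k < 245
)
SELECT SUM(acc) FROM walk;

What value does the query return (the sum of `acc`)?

1629

Base: k=3, acc=3.
Iteration 1: 3 < 245 holds -> k = 3 * 3 = 9, acc = 3 + 9 = 12.
Iteration 2: 9 < 245 holds -> k = 9 * 3 = 27, acc = 12 + 27 = 39.
Iteration 3: 27 < 245 holds -> k = 27 * 3 = 81, acc = 39 + 81 = 120.
Iteration 4: 81 < 245 holds -> k = 81 * 3 = 243, acc = 120 + 243 = 363.
Iteration 5: 243 < 245 holds -> k = 243 * 3 = 729, acc = 363 + 729 = 1092.
Iteration 6: 729 < 245 fails; recursion stops.
SUM(acc) = 3 + 12 + 39 + 120 + 363 + 1092 = 1629.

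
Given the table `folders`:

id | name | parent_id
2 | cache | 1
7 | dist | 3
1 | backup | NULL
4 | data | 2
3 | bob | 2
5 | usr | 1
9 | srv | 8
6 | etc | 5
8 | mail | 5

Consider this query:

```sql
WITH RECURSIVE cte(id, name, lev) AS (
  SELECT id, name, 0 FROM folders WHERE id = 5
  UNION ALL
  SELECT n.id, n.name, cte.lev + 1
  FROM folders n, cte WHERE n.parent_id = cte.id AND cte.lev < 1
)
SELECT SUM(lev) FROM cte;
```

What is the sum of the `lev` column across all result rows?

Base: id=5 (usr) at lev 0.
Iteration 1: rows with parent_id in {5} -> etc (id 6, lev 1), mail (id 8, lev 1).
Iteration 2: lev < 1 fails for all current rows; recursion stops.
SUM(lev) = 0 + 1 + 1 = 2.

2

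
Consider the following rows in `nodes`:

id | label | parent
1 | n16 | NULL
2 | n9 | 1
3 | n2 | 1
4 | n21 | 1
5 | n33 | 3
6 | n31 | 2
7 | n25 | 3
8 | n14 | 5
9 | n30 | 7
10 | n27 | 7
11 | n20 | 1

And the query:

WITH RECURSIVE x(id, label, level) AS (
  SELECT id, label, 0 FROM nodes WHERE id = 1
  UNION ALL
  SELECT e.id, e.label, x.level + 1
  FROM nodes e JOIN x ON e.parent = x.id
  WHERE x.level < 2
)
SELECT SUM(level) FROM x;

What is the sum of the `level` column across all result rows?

Base: id=1 (n16) at level 0.
Iteration 1: rows with parent in {1} -> n9 (id 2, level 1), n2 (id 3, level 1), n21 (id 4, level 1), n20 (id 11, level 1).
Iteration 2: rows with parent in {2,3,4,11} -> n33 (id 5, level 2), n31 (id 6, level 2), n25 (id 7, level 2).
Iteration 3: level < 2 fails for all current rows; recursion stops.
SUM(level) = 0 + 1 + 1 + 1 + 1 + 2 + 2 + 2 = 10.

10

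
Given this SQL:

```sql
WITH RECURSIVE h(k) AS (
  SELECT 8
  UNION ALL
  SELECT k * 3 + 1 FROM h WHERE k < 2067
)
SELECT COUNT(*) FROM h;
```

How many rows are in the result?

Base: k=8.
Iteration 1: 8 < 2067 holds -> k = 8 * 3 + 1 = 25.
Iteration 2: 25 < 2067 holds -> k = 25 * 3 + 1 = 76.
Iteration 3: 76 < 2067 holds -> k = 76 * 3 + 1 = 229.
Iteration 4: 229 < 2067 holds -> k = 229 * 3 + 1 = 688.
Iteration 5: 688 < 2067 holds -> k = 688 * 3 + 1 = 2065.
Iteration 6: 2065 < 2067 holds -> k = 2065 * 3 + 1 = 6196.
Iteration 7: 6196 < 2067 fails; recursion stops.
Total rows emitted: 7.

7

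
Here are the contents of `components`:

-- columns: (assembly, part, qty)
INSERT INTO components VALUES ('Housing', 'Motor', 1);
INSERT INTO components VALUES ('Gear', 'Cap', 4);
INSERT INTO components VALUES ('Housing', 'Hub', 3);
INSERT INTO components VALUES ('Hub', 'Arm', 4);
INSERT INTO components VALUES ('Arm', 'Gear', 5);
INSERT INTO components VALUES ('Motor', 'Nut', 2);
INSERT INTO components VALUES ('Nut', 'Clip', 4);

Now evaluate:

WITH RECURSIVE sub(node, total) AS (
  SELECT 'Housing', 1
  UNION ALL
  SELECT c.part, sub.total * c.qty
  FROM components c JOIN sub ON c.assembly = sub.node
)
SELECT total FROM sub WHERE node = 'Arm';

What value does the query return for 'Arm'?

12

Base: (Housing, total=1).
Iteration 1: components of {Housing} -> Hub = 1*3 = 3, Motor = 1*1 = 1.
Iteration 2: components of {Hub,Motor} -> Arm = 3*4 = 12, Nut = 1*2 = 2.
Iteration 3: components of {Arm,Nut} -> Clip = 2*4 = 8, Gear = 12*5 = 60.
Iteration 4: components of {Clip,Gear} -> Cap = 60*4 = 240.
Iteration 5: no further components; recursion stops.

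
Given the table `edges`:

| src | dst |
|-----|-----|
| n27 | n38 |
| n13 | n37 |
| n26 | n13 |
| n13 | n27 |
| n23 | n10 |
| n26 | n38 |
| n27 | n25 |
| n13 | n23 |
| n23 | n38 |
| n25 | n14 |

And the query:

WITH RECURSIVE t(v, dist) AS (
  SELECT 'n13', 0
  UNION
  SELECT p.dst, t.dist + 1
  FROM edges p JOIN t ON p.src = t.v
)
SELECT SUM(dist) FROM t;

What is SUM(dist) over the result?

12

Base: (n13, dist=0).
Iteration 1: edges from {n13} -> (n23, dist=1), (n27, dist=1), (n37, dist=1).
Iteration 2: edges from {n23,n27,n37} -> (n10, dist=2), (n25, dist=2), (n38, dist=2). [UNION drops 1 duplicate row(s)]
Iteration 3: edges from {n10,n25,n38} -> (n14, dist=3).
Iteration 4: no outgoing edges from {n14}; recursion stops.
SUM(dist) = 0 + 1 + 1 + 1 + 2 + 2 + 2 + 3 = 12.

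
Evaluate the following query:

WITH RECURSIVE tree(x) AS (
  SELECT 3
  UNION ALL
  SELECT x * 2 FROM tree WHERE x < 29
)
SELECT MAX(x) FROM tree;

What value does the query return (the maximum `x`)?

Base: x=3.
Iteration 1: 3 < 29 holds -> x = 3 * 2 = 6.
Iteration 2: 6 < 29 holds -> x = 6 * 2 = 12.
Iteration 3: 12 < 29 holds -> x = 12 * 2 = 24.
Iteration 4: 24 < 29 holds -> x = 24 * 2 = 48.
Iteration 5: 48 < 29 fails; recursion stops.
x values: 3, 6, 12, 24, 48; the maximum is 48.

48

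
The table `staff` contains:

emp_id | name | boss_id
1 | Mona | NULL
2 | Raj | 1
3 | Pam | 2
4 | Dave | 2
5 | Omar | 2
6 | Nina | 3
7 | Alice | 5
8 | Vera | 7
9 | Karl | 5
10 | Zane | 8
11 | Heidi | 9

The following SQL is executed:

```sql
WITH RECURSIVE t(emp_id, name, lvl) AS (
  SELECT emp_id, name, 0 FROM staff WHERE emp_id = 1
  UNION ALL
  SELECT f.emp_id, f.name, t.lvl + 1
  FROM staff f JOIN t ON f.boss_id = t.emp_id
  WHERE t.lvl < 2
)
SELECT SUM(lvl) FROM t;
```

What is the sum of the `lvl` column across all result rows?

7

Base: emp_id=1 (Mona) at lvl 0.
Iteration 1: rows with boss_id in {1} -> Raj (id 2, lvl 1).
Iteration 2: rows with boss_id in {2} -> Pam (id 3, lvl 2), Dave (id 4, lvl 2), Omar (id 5, lvl 2).
Iteration 3: lvl < 2 fails for all current rows; recursion stops.
SUM(lvl) = 0 + 1 + 2 + 2 + 2 = 7.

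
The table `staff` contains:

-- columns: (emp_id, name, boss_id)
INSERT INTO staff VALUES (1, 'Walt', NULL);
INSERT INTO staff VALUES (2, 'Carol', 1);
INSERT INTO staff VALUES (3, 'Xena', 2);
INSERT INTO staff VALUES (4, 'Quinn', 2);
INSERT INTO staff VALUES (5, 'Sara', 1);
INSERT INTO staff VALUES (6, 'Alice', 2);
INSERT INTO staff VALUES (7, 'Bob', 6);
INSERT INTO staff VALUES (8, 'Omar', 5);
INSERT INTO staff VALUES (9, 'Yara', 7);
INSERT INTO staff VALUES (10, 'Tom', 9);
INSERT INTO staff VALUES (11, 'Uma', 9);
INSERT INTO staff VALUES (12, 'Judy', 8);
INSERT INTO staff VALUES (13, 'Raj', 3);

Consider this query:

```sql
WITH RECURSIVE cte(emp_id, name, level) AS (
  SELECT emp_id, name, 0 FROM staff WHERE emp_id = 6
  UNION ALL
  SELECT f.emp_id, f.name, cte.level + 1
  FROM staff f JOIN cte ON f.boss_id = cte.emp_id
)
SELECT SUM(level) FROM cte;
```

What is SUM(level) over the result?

Base: emp_id=6 (Alice) at level 0.
Iteration 1: rows with boss_id in {6} -> Bob (id 7, level 1).
Iteration 2: rows with boss_id in {7} -> Yara (id 9, level 2).
Iteration 3: rows with boss_id in {9} -> Tom (id 10, level 3), Uma (id 11, level 3).
Iteration 4: no rows with boss_id in {10,11}; recursion stops.
SUM(level) = 0 + 1 + 2 + 3 + 3 = 9.

9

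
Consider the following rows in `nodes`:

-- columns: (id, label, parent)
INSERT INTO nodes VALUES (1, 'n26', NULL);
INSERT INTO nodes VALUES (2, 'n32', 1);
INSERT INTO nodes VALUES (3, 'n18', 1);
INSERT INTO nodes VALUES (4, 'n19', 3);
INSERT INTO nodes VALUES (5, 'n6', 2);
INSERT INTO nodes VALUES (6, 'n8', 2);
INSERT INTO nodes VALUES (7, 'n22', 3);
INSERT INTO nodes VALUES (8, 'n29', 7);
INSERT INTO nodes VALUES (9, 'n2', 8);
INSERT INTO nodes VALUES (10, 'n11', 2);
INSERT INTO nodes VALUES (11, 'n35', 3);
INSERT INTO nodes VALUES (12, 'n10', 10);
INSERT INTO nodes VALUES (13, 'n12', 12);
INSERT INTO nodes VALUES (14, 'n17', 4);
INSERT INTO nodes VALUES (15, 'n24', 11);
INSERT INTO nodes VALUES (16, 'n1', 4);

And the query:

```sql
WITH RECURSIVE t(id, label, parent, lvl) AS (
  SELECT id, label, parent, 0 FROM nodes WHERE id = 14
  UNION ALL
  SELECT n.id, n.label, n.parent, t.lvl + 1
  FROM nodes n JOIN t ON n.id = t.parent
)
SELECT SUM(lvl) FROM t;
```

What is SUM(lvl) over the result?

6

Base: id=14 (n17), parent=4, lvl 0.
Iteration 1: join on id=4 -> n19 (id 4, parent=3, lvl 1).
Iteration 2: join on id=3 -> n18 (id 3, parent=1, lvl 2).
Iteration 3: join on id=1 -> n26 (id 1, parent=NULL, lvl 3).
Iteration 4: parent is NULL; no match; recursion stops.
SUM(lvl) = 0 + 1 + 2 + 3 = 6.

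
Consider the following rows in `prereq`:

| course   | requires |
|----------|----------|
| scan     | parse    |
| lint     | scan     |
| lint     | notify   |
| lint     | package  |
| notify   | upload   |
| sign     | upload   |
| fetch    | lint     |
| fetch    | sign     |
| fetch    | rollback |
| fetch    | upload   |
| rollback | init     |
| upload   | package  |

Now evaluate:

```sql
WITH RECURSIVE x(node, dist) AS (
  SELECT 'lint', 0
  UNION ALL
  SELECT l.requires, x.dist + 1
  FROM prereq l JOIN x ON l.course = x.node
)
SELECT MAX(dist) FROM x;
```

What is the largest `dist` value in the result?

Base: (lint, dist=0).
Iteration 1: edges from {lint} -> (notify, dist=1), (package, dist=1), (scan, dist=1).
Iteration 2: edges from {notify,package,scan} -> (parse, dist=2), (upload, dist=2).
Iteration 3: edges from {parse,upload} -> (package, dist=3).
Iteration 4: no outgoing edges from {package}; recursion stops.
dist values: 0, 1, 1, 1, 2, 2, 3; the maximum is 3.

3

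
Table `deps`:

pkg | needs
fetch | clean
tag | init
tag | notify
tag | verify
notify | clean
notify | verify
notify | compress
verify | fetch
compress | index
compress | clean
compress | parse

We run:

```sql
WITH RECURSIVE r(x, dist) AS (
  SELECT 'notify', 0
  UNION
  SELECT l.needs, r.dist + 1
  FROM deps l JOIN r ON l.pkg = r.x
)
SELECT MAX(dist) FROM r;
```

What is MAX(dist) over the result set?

Base: (notify, dist=0).
Iteration 1: edges from {notify} -> (clean, dist=1), (compress, dist=1), (verify, dist=1).
Iteration 2: edges from {clean,compress,verify} -> (clean, dist=2), (fetch, dist=2), (index, dist=2), (parse, dist=2).
Iteration 3: edges from {clean,fetch,index,parse} -> (clean, dist=3).
Iteration 4: no outgoing edges from {clean}; recursion stops.
dist values: 0, 1, 1, 1, 2, 2, 2, 2, 3; the maximum is 3.

3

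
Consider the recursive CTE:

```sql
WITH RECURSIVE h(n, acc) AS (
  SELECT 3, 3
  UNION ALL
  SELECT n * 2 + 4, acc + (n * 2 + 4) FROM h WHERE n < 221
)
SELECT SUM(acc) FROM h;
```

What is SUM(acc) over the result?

1617

Base: n=3, acc=3.
Iteration 1: 3 < 221 holds -> n = 3 * 2 + 4 = 10, acc = 3 + 10 = 13.
Iteration 2: 10 < 221 holds -> n = 10 * 2 + 4 = 24, acc = 13 + 24 = 37.
Iteration 3: 24 < 221 holds -> n = 24 * 2 + 4 = 52, acc = 37 + 52 = 89.
Iteration 4: 52 < 221 holds -> n = 52 * 2 + 4 = 108, acc = 89 + 108 = 197.
Iteration 5: 108 < 221 holds -> n = 108 * 2 + 4 = 220, acc = 197 + 220 = 417.
Iteration 6: 220 < 221 holds -> n = 220 * 2 + 4 = 444, acc = 417 + 444 = 861.
Iteration 7: 444 < 221 fails; recursion stops.
SUM(acc) = 3 + 13 + 37 + 89 + 197 + 417 + 861 = 1617.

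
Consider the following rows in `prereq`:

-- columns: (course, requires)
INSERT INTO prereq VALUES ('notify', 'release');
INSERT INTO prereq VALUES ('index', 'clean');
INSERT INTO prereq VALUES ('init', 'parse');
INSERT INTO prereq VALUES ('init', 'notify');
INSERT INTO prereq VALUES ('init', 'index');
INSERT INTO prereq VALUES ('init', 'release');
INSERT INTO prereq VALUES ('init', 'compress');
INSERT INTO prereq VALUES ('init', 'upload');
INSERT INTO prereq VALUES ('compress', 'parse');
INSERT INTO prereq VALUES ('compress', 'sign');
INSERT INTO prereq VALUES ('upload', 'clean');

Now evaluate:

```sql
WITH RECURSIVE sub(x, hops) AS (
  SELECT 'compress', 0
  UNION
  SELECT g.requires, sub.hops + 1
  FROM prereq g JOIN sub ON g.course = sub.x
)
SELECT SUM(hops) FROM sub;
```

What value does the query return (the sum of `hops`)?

Base: (compress, hops=0).
Iteration 1: edges from {compress} -> (parse, hops=1), (sign, hops=1).
Iteration 2: no outgoing edges from {parse,sign}; recursion stops.
SUM(hops) = 0 + 1 + 1 = 2.

2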